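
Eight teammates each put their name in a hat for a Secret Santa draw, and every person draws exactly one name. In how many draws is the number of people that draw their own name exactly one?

14832

Pick the single fixed position: C(8,1) = 8 ways.
The remaining 7 must be deranged: !7 = 1854.
Total: 8 × 1854 = 14832.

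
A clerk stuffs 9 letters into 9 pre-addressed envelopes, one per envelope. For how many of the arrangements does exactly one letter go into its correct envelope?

Pick the single fixed position: C(9,1) = 9 ways.
The remaining 8 must be deranged: !8 = 14833.
Total: 9 × 14833 = 133497.

133497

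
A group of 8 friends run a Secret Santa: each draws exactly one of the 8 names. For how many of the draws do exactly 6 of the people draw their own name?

28

Pick the 6 fixed positions: C(8,6) = 28 ways.
The remaining 2 must be deranged: !2 = 1.
Total: 28 × 1 = 28.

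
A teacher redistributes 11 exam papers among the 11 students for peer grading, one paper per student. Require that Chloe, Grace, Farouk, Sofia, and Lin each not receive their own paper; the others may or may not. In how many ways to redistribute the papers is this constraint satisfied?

Inclusion-exclusion on the 5 forbidden self-matches:
Σ_{j=0}^{5} (-1)^j C(5,j)(11-j)!
= C(5,0)·11! - C(5,1)·10! + C(5,2)·9! - C(5,3)·8! + C(5,4)·7! - C(5,5)·6!
= 39916800 - 18144000 + 3628800 - 403200 + 25200 - 720
= 25022880

25022880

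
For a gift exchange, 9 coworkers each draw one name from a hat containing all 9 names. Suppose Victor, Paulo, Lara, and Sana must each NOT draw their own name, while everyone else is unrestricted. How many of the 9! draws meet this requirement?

229080

Inclusion-exclusion on the 4 forbidden self-matches:
Σ_{j=0}^{4} (-1)^j C(4,j)(9-j)!
= C(4,0)·9! - C(4,1)·8! + C(4,2)·7! - C(4,3)·6! + C(4,4)·5!
= 362880 - 161280 + 30240 - 2880 + 120
= 229080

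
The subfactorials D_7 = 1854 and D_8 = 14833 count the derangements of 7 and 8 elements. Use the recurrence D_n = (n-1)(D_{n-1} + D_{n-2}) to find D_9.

133496

D_9 = (9-1)·(D_8 + D_7) = 8·(14833 + 1854) = 8·16687 = 133496.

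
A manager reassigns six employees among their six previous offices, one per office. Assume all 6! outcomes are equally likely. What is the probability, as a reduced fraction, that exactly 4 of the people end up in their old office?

1/48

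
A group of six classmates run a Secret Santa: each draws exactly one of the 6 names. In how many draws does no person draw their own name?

265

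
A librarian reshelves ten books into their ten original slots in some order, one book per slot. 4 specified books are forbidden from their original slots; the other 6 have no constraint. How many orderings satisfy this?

2399760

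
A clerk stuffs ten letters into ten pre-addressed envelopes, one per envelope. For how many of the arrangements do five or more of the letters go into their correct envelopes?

13264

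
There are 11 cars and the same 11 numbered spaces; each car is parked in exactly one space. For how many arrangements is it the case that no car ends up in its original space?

Recurrence: !11 = 10·(!10 + !9).
!11 = 10·(1334961 + 133496) = 10·1468457 = 14684570

14684570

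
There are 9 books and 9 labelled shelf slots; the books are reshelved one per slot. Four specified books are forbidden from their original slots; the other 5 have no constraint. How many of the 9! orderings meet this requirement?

229080

Inclusion-exclusion on the 4 forbidden self-matches:
Σ_{j=0}^{4} (-1)^j C(4,j)(9-j)!
= C(4,0)·9! - C(4,1)·8! + C(4,2)·7! - C(4,3)·6! + C(4,4)·5!
= 362880 - 161280 + 30240 - 2880 + 120
= 229080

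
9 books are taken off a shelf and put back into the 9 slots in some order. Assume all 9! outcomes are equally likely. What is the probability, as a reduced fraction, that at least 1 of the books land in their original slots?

Favorable outcomes: Σ_{i≥1} C(9,i)·!(9-i) = 9·14833 + 36·1854 + 84·265 + 126·44 + 126·9 + 84·2 + 36·1 + 9·0 + 1·1 = 229384.
Total outcomes: 9! = 362880.
Probability = 229384/362880 = 28673/45360.

28673/45360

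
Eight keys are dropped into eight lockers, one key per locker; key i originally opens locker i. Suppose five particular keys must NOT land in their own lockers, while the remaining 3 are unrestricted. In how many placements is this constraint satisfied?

21234

Let A_j be the event that the j-th constrained one is fixed. By inclusion-exclusion over the 5 events:
Σ_{j=0}^{5} (-1)^j C(5,j)(8-j)!
= C(5,0)·8! - C(5,1)·7! + C(5,2)·6! - C(5,3)·5! + C(5,4)·4! - C(5,5)·3!
= 40320 - 25200 + 7200 - 1200 + 120 - 6
= 21234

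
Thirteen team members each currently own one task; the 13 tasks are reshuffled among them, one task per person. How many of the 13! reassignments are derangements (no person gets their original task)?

2290792932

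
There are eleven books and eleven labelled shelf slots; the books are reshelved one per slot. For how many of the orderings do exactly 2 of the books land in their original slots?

7342280

Choose which 2 of the 11 are fixed: C(11,2) = 55.
The remaining 9 must be deranged: !9 = 133496.
Total: 55 × 133496 = 7342280.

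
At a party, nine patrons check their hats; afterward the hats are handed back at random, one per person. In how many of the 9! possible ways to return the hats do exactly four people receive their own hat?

Choose which 4 of the 9 are fixed: C(9,4) = 126.
The other 5 form a derangement: !5 = 44.
Total: 126 × 44 = 5544.

5544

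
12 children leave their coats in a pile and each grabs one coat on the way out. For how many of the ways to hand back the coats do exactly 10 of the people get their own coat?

66

Choose which 10 of the 12 are fixed: C(12,10) = 66.
The other 2 form a derangement: !2 = 1.
Total: 66 × 1 = 66.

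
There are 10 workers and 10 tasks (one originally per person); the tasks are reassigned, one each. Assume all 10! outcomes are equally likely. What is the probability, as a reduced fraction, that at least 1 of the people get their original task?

28319/44800

Favorable outcomes: Σ_{i≥1} C(10,i)·!(10-i) = 10·133496 + 45·14833 + 120·1854 + 210·265 + 252·44 + 210·9 + 120·2 + 45·1 + 10·0 + 1·1 = 2293839.
Total outcomes: 10! = 3628800.
Probability = 2293839/3628800 = 28319/44800.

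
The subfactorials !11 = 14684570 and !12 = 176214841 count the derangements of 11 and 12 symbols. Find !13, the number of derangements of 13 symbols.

2290792932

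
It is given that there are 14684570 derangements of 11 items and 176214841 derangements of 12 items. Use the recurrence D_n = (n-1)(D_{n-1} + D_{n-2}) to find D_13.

2290792932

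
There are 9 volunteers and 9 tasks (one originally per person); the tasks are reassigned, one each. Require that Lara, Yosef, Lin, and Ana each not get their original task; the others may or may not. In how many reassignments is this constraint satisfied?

229080

Let A_j be the event that the j-th constrained one is fixed. By inclusion-exclusion over the 4 events:
Σ_{j=0}^{4} (-1)^j C(4,j)(9-j)!
= C(4,0)·9! - C(4,1)·8! + C(4,2)·7! - C(4,3)·6! + C(4,4)·5!
= 362880 - 161280 + 30240 - 2880 + 120
= 229080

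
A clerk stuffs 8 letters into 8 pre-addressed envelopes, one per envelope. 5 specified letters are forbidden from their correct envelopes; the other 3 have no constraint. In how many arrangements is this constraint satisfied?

Let A_j be the event that the j-th constrained one is fixed. By inclusion-exclusion over the 5 events:
Σ_{j=0}^{5} (-1)^j C(5,j)(8-j)!
= C(5,0)·8! - C(5,1)·7! + C(5,2)·6! - C(5,3)·5! + C(5,4)·4! - C(5,5)·3!
= 40320 - 25200 + 7200 - 1200 + 120 - 6
= 21234

21234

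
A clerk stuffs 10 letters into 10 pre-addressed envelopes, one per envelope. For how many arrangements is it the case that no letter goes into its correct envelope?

Use !n = n·!(n-1) + (-1)^n.
!10 = 10·133496 + 1 = 1334961

1334961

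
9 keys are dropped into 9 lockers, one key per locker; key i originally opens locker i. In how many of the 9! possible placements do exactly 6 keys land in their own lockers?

168

Pick the 6 fixed positions: C(9,6) = 84 ways.
The other 3 form a derangement: !3 = 2.
Total: 84 × 2 = 168.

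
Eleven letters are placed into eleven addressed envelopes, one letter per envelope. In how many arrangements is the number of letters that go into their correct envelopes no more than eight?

Sum C(11,i)·!(11-i) for i = 0..8:
  i=0: C(11,0)·!11 = 1·14684570 = 14684570
  i=1: C(11,1)·!10 = 11·1334961 = 14684571
  i=2: C(11,2)·!9 = 55·133496 = 7342280
  i=3: C(11,3)·!8 = 165·14833 = 2447445
  i=4: C(11,4)·!7 = 330·1854 = 611820
  i=5: C(11,5)·!6 = 462·265 = 122430
  i=6: C(11,6)·!5 = 462·44 = 20328
  i=7: C(11,7)·!4 = 330·9 = 2970
  i=8: C(11,8)·!3 = 165·2 = 330
Total = 39916744.

39916744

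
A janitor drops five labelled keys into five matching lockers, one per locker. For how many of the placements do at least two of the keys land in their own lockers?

# with exactly i fixed is C(5,i)·!(5-i); sum over i=2..5:
  i=2: C(5,2)·!3 = 10·2 = 20
  i=3: C(5,3)·!2 = 10·1 = 10
  i=4: C(5,4)·!1 = 5·0 = 0
  i=5: C(5,5)·!0 = 1·1 = 1
Total = 31.

31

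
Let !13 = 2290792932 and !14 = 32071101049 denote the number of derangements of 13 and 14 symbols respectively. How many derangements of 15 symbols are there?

481066515734

!15 = (15-1)·(!14 + !13) = 14·(32071101049 + 2290792932) = 14·34361893981 = 481066515734.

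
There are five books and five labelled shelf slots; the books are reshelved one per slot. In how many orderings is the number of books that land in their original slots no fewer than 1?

76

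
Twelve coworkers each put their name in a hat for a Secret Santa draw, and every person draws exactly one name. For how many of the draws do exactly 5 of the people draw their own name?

Pick the 5 fixed positions: C(12,5) = 792 ways.
The remaining 7 must be deranged: !7 = 1854.
Total: 792 × 1854 = 1468368.

1468368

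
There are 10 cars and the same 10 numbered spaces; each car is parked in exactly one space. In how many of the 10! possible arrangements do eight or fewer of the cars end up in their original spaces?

3628799

# with exactly i fixed is C(10,i)·!(10-i); sum over i=0..8:
  i=0: C(10,0)·!10 = 1·1334961 = 1334961
  i=1: C(10,1)·!9 = 10·133496 = 1334960
  i=2: C(10,2)·!8 = 45·14833 = 667485
  i=3: C(10,3)·!7 = 120·1854 = 222480
  i=4: C(10,4)·!6 = 210·265 = 55650
  i=5: C(10,5)·!5 = 252·44 = 11088
  i=6: C(10,6)·!4 = 210·9 = 1890
  i=7: C(10,7)·!3 = 120·2 = 240
  i=8: C(10,8)·!2 = 45·1 = 45
Total = 3628799.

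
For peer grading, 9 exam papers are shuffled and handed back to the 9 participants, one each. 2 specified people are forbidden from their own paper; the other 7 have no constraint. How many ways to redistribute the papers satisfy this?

Let A_j be the event that the j-th constrained one is fixed. By inclusion-exclusion over the 2 events:
Σ_{j=0}^{2} (-1)^j C(2,j)(9-j)!
= C(2,0)·9! - C(2,1)·8! + C(2,2)·7!
= 362880 - 80640 + 5040
= 287280

287280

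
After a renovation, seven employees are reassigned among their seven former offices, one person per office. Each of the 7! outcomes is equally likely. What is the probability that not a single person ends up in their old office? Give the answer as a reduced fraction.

103/280

Favorable outcomes: !7 = 1854.
Total outcomes: 7! = 5040.
Probability = 1854/5040 = 103/280.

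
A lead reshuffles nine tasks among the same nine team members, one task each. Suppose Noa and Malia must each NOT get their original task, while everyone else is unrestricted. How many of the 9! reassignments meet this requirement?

287280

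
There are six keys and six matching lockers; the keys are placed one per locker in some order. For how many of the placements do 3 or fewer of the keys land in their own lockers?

704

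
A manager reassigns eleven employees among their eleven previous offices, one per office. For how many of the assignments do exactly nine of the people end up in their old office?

Pick the 9 fixed positions: C(11,9) = 55 ways.
The other 2 form a derangement: !2 = 1.
Total: 55 × 1 = 55.

55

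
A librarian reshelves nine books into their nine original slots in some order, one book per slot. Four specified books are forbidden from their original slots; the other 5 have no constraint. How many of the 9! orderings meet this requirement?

229080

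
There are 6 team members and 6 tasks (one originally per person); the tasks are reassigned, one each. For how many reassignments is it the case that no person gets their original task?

!6 = 6! · Σ_{k=0}^{6} (-1)^k/k!
= 6! - 6!/1! + 6!/2! - 6!/3! + 6!/4! - 6!/5! + 6!/6!
= 720 - 720 + 360 - 120 + 30 - 6 + 1
= 265

265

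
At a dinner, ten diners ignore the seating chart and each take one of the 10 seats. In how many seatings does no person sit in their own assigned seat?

1334961

!10 is the nearest integer to 10!/e.
10! = 3628800, and 3628800/e ≈ 1334960.92, so !10 = 1334961.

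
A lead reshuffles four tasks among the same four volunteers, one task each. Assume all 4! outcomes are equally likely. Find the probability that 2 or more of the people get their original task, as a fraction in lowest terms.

7/24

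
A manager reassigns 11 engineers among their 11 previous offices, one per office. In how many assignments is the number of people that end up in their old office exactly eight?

330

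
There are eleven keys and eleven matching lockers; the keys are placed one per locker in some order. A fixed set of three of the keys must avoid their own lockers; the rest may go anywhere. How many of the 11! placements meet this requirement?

Inclusion-exclusion on the 3 forbidden self-matches:
Σ_{j=0}^{3} (-1)^j C(3,j)(11-j)!
= C(3,0)·11! - C(3,1)·10! + C(3,2)·9! - C(3,3)·8!
= 39916800 - 10886400 + 1088640 - 40320
= 30078720

30078720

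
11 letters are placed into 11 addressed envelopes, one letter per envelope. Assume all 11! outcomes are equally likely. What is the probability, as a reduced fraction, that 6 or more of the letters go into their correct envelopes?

5921/9979200

Favorable outcomes: Σ_{i≥6} C(11,i)·!(11-i) = 462·44 + 330·9 + 165·2 + 55·1 + 11·0 + 1·1 = 23684.
Total outcomes: 11! = 39916800.
Probability = 23684/39916800 = 5921/9979200.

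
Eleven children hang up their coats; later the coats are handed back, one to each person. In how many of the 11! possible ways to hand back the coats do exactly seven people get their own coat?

Choose which 7 of the 11 are fixed: C(11,7) = 330.
The other 4 form a derangement: !4 = 9.
Total: 330 × 9 = 2970.

2970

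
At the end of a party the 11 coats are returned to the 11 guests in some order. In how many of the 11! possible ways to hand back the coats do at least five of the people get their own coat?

146114

Sum C(11,i)·!(11-i) for i = 5..11:
  i=5: C(11,5)·!6 = 462·265 = 122430
  i=6: C(11,6)·!5 = 462·44 = 20328
  i=7: C(11,7)·!4 = 330·9 = 2970
  i=8: C(11,8)·!3 = 165·2 = 330
  i=9: C(11,9)·!2 = 55·1 = 55
  i=10: C(11,10)·!1 = 11·0 = 0
  i=11: C(11,11)·!0 = 1·1 = 1
Total = 146114.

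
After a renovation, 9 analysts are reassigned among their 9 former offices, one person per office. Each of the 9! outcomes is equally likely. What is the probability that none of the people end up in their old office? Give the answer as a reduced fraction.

16687/45360

Favorable outcomes: !9 = 133496.
Total outcomes: 9! = 362880.
Probability = 133496/362880 = 16687/45360.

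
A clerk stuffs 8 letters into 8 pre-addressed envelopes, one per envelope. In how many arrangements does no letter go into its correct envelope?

The number of derangements of 8 is !8 = Σ_{k=0}^{8} (-1)^k·8!/k!
= 8! - 8!/1! + 8!/2! - 8!/3! + 8!/4! - 8!/5! + 8!/6! - 8!/7! + 8!/8!
= 40320 - 40320 + 20160 - 6720 + 1680 - 336 + 56 - 8 + 1
= 14833

14833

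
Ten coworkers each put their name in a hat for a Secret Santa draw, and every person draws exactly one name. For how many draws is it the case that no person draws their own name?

The subfactorial !10 = [10!/e] (nearest integer).
10! = 3628800, and 3628800/e ≈ 1334960.92, so !10 = 1334961.

1334961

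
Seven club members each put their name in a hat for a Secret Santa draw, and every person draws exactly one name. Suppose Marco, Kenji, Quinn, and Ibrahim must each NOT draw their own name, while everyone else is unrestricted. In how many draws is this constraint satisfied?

Inclusion-exclusion on the 4 forbidden self-matches:
Σ_{j=0}^{4} (-1)^j C(4,j)(7-j)!
= C(4,0)·7! - C(4,1)·6! + C(4,2)·5! - C(4,3)·4! + C(4,4)·3!
= 5040 - 2880 + 720 - 96 + 6
= 2790

2790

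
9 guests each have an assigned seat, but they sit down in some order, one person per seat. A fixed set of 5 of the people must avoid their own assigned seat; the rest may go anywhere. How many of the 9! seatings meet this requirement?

205056

Inclusion-exclusion on the 5 forbidden self-matches:
Σ_{j=0}^{5} (-1)^j C(5,j)(9-j)!
= C(5,0)·9! - C(5,1)·8! + C(5,2)·7! - C(5,3)·6! + C(5,4)·5! - C(5,5)·4!
= 362880 - 201600 + 50400 - 7200 + 600 - 24
= 205056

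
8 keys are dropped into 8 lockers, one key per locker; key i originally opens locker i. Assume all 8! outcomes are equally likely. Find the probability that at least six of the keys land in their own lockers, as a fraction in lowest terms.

29/40320

Favorable outcomes: Σ_{i≥6} C(8,i)·!(8-i) = 28·1 + 8·0 + 1·1 = 29.
Total outcomes: 8! = 40320.
Probability = 29/40320 = 29/40320.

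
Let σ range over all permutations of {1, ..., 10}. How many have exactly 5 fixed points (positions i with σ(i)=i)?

Choose which 5 of the 10 are fixed: C(10,5) = 252.
The remaining 5 must be deranged: !5 = 44.
Total: 252 × 44 = 11088.

11088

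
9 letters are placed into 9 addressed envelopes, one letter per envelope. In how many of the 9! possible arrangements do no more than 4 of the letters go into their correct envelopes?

361541

# with exactly i fixed is C(9,i)·!(9-i); sum over i=0..4:
  i=0: C(9,0)·!9 = 1·133496 = 133496
  i=1: C(9,1)·!8 = 9·14833 = 133497
  i=2: C(9,2)·!7 = 36·1854 = 66744
  i=3: C(9,3)·!6 = 84·265 = 22260
  i=4: C(9,4)·!5 = 126·44 = 5544
Total = 361541.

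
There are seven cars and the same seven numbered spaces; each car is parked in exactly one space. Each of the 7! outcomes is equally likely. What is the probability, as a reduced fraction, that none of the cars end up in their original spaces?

Favorable outcomes: !7 = 1854.
Total outcomes: 7! = 5040.
Probability = 1854/5040 = 103/280.

103/280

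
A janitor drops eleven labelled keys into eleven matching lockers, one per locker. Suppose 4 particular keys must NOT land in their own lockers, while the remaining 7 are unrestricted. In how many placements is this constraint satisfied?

Let A_j be the event that the j-th constrained one is fixed. By inclusion-exclusion over the 4 events:
Σ_{j=0}^{4} (-1)^j C(4,j)(11-j)!
= C(4,0)·11! - C(4,1)·10! + C(4,2)·9! - C(4,3)·8! + C(4,4)·7!
= 39916800 - 14515200 + 2177280 - 161280 + 5040
= 27422640

27422640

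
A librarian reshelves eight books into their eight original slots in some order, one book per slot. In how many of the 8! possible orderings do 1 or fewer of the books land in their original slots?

29665

# with exactly i fixed is C(8,i)·!(8-i); sum over i=0..1:
  i=0: C(8,0)·!8 = 1·14833 = 14833
  i=1: C(8,1)·!7 = 8·1854 = 14832
Total = 29665.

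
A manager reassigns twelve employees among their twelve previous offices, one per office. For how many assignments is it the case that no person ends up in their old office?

176214841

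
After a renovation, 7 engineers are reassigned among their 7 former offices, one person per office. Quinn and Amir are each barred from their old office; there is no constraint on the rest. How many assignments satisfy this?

3720

Inclusion-exclusion on the 2 forbidden self-matches:
Σ_{j=0}^{2} (-1)^j C(2,j)(7-j)!
= C(2,0)·7! - C(2,1)·6! + C(2,2)·5!
= 5040 - 1440 + 120
= 3720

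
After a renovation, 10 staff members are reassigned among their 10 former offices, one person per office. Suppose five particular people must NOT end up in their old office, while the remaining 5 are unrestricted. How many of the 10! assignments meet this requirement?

2170680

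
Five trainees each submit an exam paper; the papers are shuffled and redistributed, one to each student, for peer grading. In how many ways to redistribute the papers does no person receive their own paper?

44

By inclusion-exclusion, !5 = Σ (-1)^k · 5!/k! for k=0..5
= 5! - 5!/1! + 5!/2! - 5!/3! + 5!/4! - 5!/5!
= 120 - 120 + 60 - 20 + 5 - 1
= 44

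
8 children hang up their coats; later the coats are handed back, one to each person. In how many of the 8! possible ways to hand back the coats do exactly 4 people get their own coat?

630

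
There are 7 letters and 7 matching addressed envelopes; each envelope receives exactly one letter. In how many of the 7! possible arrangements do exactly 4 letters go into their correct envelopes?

70

Choose which 4 of the 7 are fixed: C(7,4) = 35.
The other 3 form a derangement: !3 = 2.
Total: 35 × 2 = 70.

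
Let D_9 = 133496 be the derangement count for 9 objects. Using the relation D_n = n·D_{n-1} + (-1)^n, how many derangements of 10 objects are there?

1334961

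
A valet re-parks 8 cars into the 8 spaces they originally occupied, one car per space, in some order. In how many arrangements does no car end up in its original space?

14833

By inclusion-exclusion, !8 = Σ (-1)^k · 8!/k! for k=0..8
= 8! - 8!/1! + 8!/2! - 8!/3! + 8!/4! - 8!/5! + 8!/6! - 8!/7! + 8!/8!
= 40320 - 40320 + 20160 - 6720 + 1680 - 336 + 56 - 8 + 1
= 14833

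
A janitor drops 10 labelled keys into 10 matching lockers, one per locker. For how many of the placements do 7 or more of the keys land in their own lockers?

286

Sum C(10,i)·!(10-i) for i = 7..10:
  i=7: C(10,7)·!3 = 120·2 = 240
  i=8: C(10,8)·!2 = 45·1 = 45
  i=9: C(10,9)·!1 = 10·0 = 0
  i=10: C(10,10)·!0 = 1·1 = 1
Total = 286.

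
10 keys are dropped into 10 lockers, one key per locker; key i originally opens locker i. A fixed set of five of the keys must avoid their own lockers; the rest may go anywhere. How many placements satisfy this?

2170680

Inclusion-exclusion on the 5 forbidden self-matches:
Σ_{j=0}^{5} (-1)^j C(5,j)(10-j)!
= C(5,0)·10! - C(5,1)·9! + C(5,2)·8! - C(5,3)·7! + C(5,4)·6! - C(5,5)·5!
= 3628800 - 1814400 + 403200 - 50400 + 3600 - 120
= 2170680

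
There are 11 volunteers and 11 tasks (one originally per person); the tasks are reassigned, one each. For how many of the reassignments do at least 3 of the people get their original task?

3205379

# with exactly i fixed is C(11,i)·!(11-i); sum over i=3..11:
  i=3: C(11,3)·!8 = 165·14833 = 2447445
  i=4: C(11,4)·!7 = 330·1854 = 611820
  i=5: C(11,5)·!6 = 462·265 = 122430
  i=6: C(11,6)·!5 = 462·44 = 20328
  i=7: C(11,7)·!4 = 330·9 = 2970
  i=8: C(11,8)·!3 = 165·2 = 330
  i=9: C(11,9)·!2 = 55·1 = 55
  i=10: C(11,10)·!1 = 11·0 = 0
  i=11: C(11,11)·!0 = 1·1 = 1
Total = 3205379.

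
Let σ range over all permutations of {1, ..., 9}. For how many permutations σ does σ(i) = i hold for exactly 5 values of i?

Pick the 5 fixed positions: C(9,5) = 126 ways.
The remaining 4 must be deranged: !4 = 9.
Total: 126 × 9 = 1134.

1134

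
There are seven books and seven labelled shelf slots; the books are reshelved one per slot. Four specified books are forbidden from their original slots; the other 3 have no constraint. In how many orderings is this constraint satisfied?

Let A_j be the event that the j-th constrained one is fixed. By inclusion-exclusion over the 4 events:
Σ_{j=0}^{4} (-1)^j C(4,j)(7-j)!
= C(4,0)·7! - C(4,1)·6! + C(4,2)·5! - C(4,3)·4! + C(4,4)·3!
= 5040 - 2880 + 720 - 96 + 6
= 2790

2790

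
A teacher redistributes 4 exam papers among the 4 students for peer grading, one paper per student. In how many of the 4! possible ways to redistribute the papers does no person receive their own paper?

9

By inclusion-exclusion, !4 = Σ (-1)^k · 4!/k! for k=0..4
= 4! - 4!/1! + 4!/2! - 4!/3! + 4!/4!
= 24 - 24 + 12 - 4 + 1
= 9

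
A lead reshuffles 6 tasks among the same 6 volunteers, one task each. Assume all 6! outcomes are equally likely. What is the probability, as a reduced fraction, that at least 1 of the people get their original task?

91/144

Favorable outcomes: Σ_{i≥1} C(6,i)·!(6-i) = 6·44 + 15·9 + 20·2 + 15·1 + 6·0 + 1·1 = 455.
Total outcomes: 6! = 720.
Probability = 455/720 = 91/144.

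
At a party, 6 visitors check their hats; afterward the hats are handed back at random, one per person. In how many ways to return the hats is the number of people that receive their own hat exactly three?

40

Choose which 3 of the 6 are fixed: C(6,3) = 20.
The other 3 form a derangement: !3 = 2.
Total: 20 × 2 = 40.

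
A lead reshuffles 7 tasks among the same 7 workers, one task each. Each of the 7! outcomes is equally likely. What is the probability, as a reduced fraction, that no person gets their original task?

103/280

Favorable outcomes: !7 = 1854.
Total outcomes: 7! = 5040.
Probability = 1854/5040 = 103/280.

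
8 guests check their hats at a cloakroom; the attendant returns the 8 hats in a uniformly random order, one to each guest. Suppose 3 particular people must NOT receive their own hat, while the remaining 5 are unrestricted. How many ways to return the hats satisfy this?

Let A_j be the event that the j-th constrained one is fixed. By inclusion-exclusion over the 3 events:
Σ_{j=0}^{3} (-1)^j C(3,j)(8-j)!
= C(3,0)·8! - C(3,1)·7! + C(3,2)·6! - C(3,3)·5!
= 40320 - 15120 + 2160 - 120
= 27240

27240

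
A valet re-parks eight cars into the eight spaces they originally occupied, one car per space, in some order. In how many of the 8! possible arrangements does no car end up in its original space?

Recurrence: !8 = 7·(!7 + !6).
!8 = 7·(1854 + 265) = 7·2119 = 14833

14833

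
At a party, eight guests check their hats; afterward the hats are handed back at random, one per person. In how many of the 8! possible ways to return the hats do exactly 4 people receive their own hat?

630

Pick the 4 fixed positions: C(8,4) = 70 ways.
The remaining 4 must be deranged: !4 = 9.
Total: 70 × 9 = 630.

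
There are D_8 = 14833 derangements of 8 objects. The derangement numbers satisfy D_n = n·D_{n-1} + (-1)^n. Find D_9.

133496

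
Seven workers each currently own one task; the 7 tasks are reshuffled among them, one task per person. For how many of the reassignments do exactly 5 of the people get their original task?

Pick the 5 fixed positions: C(7,5) = 21 ways.
The other 2 form a derangement: !2 = 1.
Total: 21 × 1 = 21.

21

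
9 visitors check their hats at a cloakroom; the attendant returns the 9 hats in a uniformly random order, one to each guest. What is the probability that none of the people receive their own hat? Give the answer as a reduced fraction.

16687/45360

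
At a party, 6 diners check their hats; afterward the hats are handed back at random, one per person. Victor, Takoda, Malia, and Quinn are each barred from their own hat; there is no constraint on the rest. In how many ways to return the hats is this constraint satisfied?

Let A_j be the event that the j-th constrained one is fixed. By inclusion-exclusion over the 4 events:
Σ_{j=0}^{4} (-1)^j C(4,j)(6-j)!
= C(4,0)·6! - C(4,1)·5! + C(4,2)·4! - C(4,3)·3! + C(4,4)·2!
= 720 - 480 + 144 - 24 + 2
= 362

362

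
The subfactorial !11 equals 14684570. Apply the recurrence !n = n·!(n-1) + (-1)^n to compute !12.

176214841

!12 = 12·14684570 + 1 = 176214841.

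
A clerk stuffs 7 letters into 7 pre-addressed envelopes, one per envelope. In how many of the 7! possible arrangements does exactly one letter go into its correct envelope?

Pick the single fixed position: C(7,1) = 7 ways.
The other 6 form a derangement: !6 = 265.
Total: 7 × 265 = 1855.

1855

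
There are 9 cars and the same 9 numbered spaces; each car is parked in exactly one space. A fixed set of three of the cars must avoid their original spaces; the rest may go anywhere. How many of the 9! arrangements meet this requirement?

256320

Inclusion-exclusion on the 3 forbidden self-matches:
Σ_{j=0}^{3} (-1)^j C(3,j)(9-j)!
= C(3,0)·9! - C(3,1)·8! + C(3,2)·7! - C(3,3)·6!
= 362880 - 120960 + 15120 - 720
= 256320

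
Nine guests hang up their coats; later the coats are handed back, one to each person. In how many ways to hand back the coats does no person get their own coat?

133496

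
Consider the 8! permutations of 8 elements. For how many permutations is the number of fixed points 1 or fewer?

# with exactly i fixed is C(8,i)·!(8-i); sum over i=0..1:
  i=0: C(8,0)·!8 = 1·14833 = 14833
  i=1: C(8,1)·!7 = 8·1854 = 14832
Total = 29665.

29665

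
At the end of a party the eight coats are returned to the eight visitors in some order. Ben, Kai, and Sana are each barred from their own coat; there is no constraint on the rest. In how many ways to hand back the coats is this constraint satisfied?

27240

Inclusion-exclusion on the 3 forbidden self-matches:
Σ_{j=0}^{3} (-1)^j C(3,j)(8-j)!
= C(3,0)·8! - C(3,1)·7! + C(3,2)·6! - C(3,3)·5!
= 40320 - 15120 + 2160 - 120
= 27240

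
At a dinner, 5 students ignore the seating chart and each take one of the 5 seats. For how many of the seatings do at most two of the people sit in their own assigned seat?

# with exactly i fixed is C(5,i)·!(5-i); sum over i=0..2:
  i=0: C(5,0)·!5 = 1·44 = 44
  i=1: C(5,1)·!4 = 5·9 = 45
  i=2: C(5,2)·!3 = 10·2 = 20
Total = 109.

109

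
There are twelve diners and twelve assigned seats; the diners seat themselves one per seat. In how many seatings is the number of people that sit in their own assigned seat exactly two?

Choose which 2 of the 12 are fixed: C(12,2) = 66.
The other 10 form a derangement: !10 = 1334961.
Total: 66 × 1334961 = 88107426.

88107426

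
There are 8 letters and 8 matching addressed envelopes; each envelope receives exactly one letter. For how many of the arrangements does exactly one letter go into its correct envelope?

14832

Choose which one of the 8 is fixed: C(8,1) = 8.
The other 7 form a derangement: !7 = 1854.
Total: 8 × 1854 = 14832.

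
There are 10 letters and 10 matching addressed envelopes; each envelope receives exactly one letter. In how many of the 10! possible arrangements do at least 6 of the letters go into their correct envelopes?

2176

# with exactly i fixed is C(10,i)·!(10-i); sum over i=6..10:
  i=6: C(10,6)·!4 = 210·9 = 1890
  i=7: C(10,7)·!3 = 120·2 = 240
  i=8: C(10,8)·!2 = 45·1 = 45
  i=9: C(10,9)·!1 = 10·0 = 0
  i=10: C(10,10)·!0 = 1·1 = 1
Total = 2176.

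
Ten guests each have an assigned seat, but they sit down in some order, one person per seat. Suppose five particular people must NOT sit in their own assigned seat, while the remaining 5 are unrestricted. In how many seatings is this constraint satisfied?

2170680

Let A_j be the event that the j-th constrained one is fixed. By inclusion-exclusion over the 5 events:
Σ_{j=0}^{5} (-1)^j C(5,j)(10-j)!
= C(5,0)·10! - C(5,1)·9! + C(5,2)·8! - C(5,3)·7! + C(5,4)·6! - C(5,5)·5!
= 3628800 - 1814400 + 403200 - 50400 + 3600 - 120
= 2170680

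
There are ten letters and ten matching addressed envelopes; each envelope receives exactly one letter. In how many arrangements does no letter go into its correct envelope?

The subfactorial !10 = [10!/e] (nearest integer).
10! = 3628800, and 3628800/e ≈ 1334960.92, so !10 = 1334961.

1334961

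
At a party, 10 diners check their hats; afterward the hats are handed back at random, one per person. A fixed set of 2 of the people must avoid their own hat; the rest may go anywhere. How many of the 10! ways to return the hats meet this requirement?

2943360

Let A_j be the event that the j-th constrained one is fixed. By inclusion-exclusion over the 2 events:
Σ_{j=0}^{2} (-1)^j C(2,j)(10-j)!
= C(2,0)·10! - C(2,1)·9! + C(2,2)·8!
= 3628800 - 725760 + 40320
= 2943360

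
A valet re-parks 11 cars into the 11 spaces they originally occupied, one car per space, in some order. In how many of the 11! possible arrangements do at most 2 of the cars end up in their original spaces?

36711421

Sum C(11,i)·!(11-i) for i = 0..2:
  i=0: C(11,0)·!11 = 1·14684570 = 14684570
  i=1: C(11,1)·!10 = 11·1334961 = 14684571
  i=2: C(11,2)·!9 = 55·133496 = 7342280
Total = 36711421.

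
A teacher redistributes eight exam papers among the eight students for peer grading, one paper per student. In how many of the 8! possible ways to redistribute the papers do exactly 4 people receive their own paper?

630

Choose which 4 of the 8 are fixed: C(8,4) = 70.
The remaining 4 must be deranged: !4 = 9.
Total: 70 × 9 = 630.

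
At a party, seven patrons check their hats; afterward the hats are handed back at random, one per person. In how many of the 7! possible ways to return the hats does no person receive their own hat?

Recurrence: !7 = 6·(!6 + !5).
!7 = 6·(265 + 44) = 6·309 = 1854

1854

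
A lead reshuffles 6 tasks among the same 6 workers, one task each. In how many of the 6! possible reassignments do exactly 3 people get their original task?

Pick the 3 fixed positions: C(6,3) = 20 ways.
The remaining 3 must be deranged: !3 = 2.
Total: 20 × 2 = 40.

40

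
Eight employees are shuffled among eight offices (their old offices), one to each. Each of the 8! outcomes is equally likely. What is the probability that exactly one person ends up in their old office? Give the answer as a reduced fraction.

Favorable outcomes: C(8,1)·!7 = 8·1854 = 14832.
Total outcomes: 8! = 40320.
Probability = 14832/40320 = 103/280.

103/280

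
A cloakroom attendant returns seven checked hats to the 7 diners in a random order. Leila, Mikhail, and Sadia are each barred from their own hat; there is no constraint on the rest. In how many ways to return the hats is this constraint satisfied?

Inclusion-exclusion on the 3 forbidden self-matches:
Σ_{j=0}^{3} (-1)^j C(3,j)(7-j)!
= C(3,0)·7! - C(3,1)·6! + C(3,2)·5! - C(3,3)·4!
= 5040 - 2160 + 360 - 24
= 3216

3216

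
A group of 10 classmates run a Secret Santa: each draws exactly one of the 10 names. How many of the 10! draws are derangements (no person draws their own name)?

1334961

!10 is the nearest integer to 10!/e.
10! = 3628800, and 3628800/e ≈ 1334960.92, so !10 = 1334961.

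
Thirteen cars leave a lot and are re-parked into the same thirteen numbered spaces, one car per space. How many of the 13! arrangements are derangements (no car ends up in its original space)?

The subfactorial !13 = [13!/e] (nearest integer).
13! = 6227020800, and 6227020800/e ≈ 2290792932.07, so !13 = 2290792932.

2290792932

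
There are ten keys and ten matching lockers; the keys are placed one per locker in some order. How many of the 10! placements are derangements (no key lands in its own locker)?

1334961

Use !n = n·!(n-1) + (-1)^n.
!10 = 10·133496 + 1 = 1334961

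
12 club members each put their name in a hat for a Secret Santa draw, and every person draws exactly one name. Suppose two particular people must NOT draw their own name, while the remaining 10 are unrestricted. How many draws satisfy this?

Let A_j be the event that the j-th constrained one is fixed. By inclusion-exclusion over the 2 events:
Σ_{j=0}^{2} (-1)^j C(2,j)(12-j)!
= C(2,0)·12! - C(2,1)·11! + C(2,2)·10!
= 479001600 - 79833600 + 3628800
= 402796800

402796800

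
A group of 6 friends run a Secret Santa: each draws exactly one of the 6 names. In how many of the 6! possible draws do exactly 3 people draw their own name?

40

Choose which 3 of the 6 are fixed: C(6,3) = 20.
The remaining 3 must be deranged: !3 = 2.
Total: 20 × 2 = 40.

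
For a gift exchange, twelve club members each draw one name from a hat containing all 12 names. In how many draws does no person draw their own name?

176214841

By inclusion-exclusion, !12 = Σ (-1)^k · 12!/k! for k=0..12
= 12! - 12!/1! + 12!/2! - 12!/3! + 12!/4! - 12!/5! + 12!/6! - 12!/7! + 12!/8! - 12!/9! + 12!/10! - 12!/11! + 12!/12!
= 479001600 - 479001600 + 239500800 - 79833600 + 19958400 - 3991680 + 665280 - 95040 + 11880 - 1320 + 132 - 12 + 1
= 176214841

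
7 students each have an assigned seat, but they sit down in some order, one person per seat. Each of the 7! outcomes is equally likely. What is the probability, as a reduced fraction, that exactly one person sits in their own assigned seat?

53/144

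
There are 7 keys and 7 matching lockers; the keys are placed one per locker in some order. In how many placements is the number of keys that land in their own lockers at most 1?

3709

Sum C(7,i)·!(7-i) for i = 0..1:
  i=0: C(7,0)·!7 = 1·1854 = 1854
  i=1: C(7,1)·!6 = 7·265 = 1855
Total = 3709.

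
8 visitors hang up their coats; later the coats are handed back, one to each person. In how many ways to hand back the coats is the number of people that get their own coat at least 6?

29

Sum C(8,i)·!(8-i) for i = 6..8:
  i=6: C(8,6)·!2 = 28·1 = 28
  i=7: C(8,7)·!1 = 8·0 = 0
  i=8: C(8,8)·!0 = 1·1 = 1
Total = 29.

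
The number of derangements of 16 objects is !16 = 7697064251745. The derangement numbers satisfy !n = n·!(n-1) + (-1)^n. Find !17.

!17 = 17·7697064251745 - 1 = 130850092279664.

130850092279664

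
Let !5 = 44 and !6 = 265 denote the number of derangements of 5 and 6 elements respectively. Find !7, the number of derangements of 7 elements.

!7 = (7-1)·(!6 + !5) = 6·(265 + 44) = 6·309 = 1854.

1854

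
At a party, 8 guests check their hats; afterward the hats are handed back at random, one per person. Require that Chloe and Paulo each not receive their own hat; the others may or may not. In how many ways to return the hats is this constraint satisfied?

30960

Inclusion-exclusion on the 2 forbidden self-matches:
Σ_{j=0}^{2} (-1)^j C(2,j)(8-j)!
= C(2,0)·8! - C(2,1)·7! + C(2,2)·6!
= 40320 - 10080 + 720
= 30960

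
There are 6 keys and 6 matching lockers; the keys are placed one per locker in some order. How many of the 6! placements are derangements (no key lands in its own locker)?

265

Recurrence: !6 = 6·!5 + (-1)^6.
!6 = 6·44 + 1 = 265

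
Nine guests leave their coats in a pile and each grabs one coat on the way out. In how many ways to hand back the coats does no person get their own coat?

133496

!9 is the nearest integer to 9!/e.
9! = 362880, and 362880/e ≈ 133496.09, so !9 = 133496.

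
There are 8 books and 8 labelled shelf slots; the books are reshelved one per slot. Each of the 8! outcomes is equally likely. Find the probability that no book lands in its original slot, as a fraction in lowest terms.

Favorable outcomes: !8 = 14833.
Total outcomes: 8! = 40320.
Probability = 14833/40320 = 2119/5760.

2119/5760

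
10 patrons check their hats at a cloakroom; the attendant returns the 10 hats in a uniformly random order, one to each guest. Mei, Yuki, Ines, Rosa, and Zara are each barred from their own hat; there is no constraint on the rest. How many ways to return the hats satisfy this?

Let A_j be the event that the j-th constrained one is fixed. By inclusion-exclusion over the 5 events:
Σ_{j=0}^{5} (-1)^j C(5,j)(10-j)!
= C(5,0)·10! - C(5,1)·9! + C(5,2)·8! - C(5,3)·7! + C(5,4)·6! - C(5,5)·5!
= 3628800 - 1814400 + 403200 - 50400 + 3600 - 120
= 2170680

2170680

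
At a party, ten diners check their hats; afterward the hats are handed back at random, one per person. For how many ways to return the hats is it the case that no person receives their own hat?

The number of derangements of 10 is !10 = Σ_{k=0}^{10} (-1)^k·10!/k!
= 10! - 10!/1! + 10!/2! - 10!/3! + 10!/4! - 10!/5! + 10!/6! - 10!/7! + 10!/8! - 10!/9! + 10!/10!
= 3628800 - 3628800 + 1814400 - 604800 + 151200 - 30240 + 5040 - 720 + 90 - 10 + 1
= 1334961

1334961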